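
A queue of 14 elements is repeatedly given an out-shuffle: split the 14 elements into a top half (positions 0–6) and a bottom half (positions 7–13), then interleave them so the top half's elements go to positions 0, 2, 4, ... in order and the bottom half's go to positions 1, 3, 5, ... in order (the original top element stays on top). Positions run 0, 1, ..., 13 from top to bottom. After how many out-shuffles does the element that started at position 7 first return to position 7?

Follow position 7 under repeated out-shuffles:
7 → 1 → 2 → 4 → 8 → 3 → 6 → 12 → 11 → 9 → 5 → 10 → 7
It first returns after 12 out-shuffles.

12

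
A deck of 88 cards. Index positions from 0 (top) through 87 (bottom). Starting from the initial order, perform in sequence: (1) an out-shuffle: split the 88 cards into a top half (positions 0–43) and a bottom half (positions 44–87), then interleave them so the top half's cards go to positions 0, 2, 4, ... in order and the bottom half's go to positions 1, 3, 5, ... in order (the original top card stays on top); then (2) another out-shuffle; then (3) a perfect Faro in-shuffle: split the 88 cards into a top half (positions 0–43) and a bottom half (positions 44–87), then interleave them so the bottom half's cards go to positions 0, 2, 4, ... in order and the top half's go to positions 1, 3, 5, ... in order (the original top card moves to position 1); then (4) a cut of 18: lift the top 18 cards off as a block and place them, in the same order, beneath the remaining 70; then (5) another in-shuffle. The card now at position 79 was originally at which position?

7

Undo the operations in reverse order, starting from position 79:
  undo op 5 (in-shuffle, from top half): 79 ← 39
  undo op 4 (cut 18): 39 ← 57
  undo op 3 (in-shuffle, from top half): 57 ← 28
  undo op 2 (out-shuffle, from top half): 28 ← 14
  undo op 1 (out-shuffle, from top half): 14 ← 7
So the card at position 79 came from original position 7.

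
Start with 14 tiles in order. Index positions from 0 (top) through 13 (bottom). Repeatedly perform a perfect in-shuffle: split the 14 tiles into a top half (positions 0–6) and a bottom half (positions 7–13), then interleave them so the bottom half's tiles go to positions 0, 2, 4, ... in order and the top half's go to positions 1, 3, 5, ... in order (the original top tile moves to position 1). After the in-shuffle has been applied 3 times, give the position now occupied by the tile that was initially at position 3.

1

Track the tile's position through each in-shuffle:
3 → 7 → 0 → 1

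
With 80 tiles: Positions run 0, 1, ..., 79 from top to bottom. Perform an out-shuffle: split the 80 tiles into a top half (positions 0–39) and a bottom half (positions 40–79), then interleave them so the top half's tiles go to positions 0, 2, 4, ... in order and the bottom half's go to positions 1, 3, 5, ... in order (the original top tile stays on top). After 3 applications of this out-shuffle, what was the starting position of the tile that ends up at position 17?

12

Work backwards from position 17, undoing one out-shuffle at a time:
17 ← 48 ← 24 ← 12
So the tile now at position 17 started at position 12.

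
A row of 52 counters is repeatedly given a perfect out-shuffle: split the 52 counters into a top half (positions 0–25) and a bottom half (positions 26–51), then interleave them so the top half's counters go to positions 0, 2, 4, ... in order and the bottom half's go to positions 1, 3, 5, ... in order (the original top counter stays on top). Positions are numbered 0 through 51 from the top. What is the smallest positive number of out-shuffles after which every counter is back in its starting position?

The out-shuffle permutes the 52 positions with cycle lengths [1, 1, 2, 8, 8, 8, 8, 8, 8].
Every counter is home exactly when every cycle has completed a whole number of laps, i.e. after lcm(1, 2, 8) = 8 out-shuffles.

8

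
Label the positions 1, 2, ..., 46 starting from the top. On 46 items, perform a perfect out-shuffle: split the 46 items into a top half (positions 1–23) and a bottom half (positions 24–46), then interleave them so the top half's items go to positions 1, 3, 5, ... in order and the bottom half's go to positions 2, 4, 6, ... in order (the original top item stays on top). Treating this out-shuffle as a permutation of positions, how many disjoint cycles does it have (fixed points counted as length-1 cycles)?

Trace each unvisited position around until it returns:
(1) (2 3 5 9 17 33 ... len 12) (4 7 13 25) (6 11 21 41 36 26) (8 15 29 12 23 45 ... len 12) (10 19 37 28) (16 31) (22 43 40 34) ... plus 1 more
9 cycles in total.

9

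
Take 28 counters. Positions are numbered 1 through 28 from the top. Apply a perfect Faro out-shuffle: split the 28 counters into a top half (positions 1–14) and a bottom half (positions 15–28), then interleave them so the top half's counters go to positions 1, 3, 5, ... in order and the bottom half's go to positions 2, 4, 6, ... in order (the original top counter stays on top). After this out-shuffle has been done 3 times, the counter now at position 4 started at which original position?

25

Work backwards from position 4, undoing one out-shuffle at a time:
4 ← 16 ← 22 ← 25
So the counter now at position 4 started at position 25.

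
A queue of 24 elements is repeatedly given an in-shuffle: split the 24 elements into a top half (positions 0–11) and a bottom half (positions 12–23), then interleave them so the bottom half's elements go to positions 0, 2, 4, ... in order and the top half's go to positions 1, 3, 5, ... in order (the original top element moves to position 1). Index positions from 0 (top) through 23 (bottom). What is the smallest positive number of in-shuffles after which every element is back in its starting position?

20

The in-shuffle permutes the 24 positions with cycle lengths [4, 20].
Every element is home exactly when every cycle has completed a whole number of laps, i.e. after lcm(4, 20) = 20 in-shuffles.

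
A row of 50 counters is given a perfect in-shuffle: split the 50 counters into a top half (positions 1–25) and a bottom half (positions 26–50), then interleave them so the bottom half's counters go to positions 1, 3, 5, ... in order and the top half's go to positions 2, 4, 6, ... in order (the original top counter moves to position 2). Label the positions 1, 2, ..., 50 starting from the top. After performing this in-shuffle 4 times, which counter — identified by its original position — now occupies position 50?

Work backwards from position 50, undoing one in-shuffle at a time:
50 ← 25 ← 38 ← 19 ← 35
So the counter now at position 50 started at position 35.

35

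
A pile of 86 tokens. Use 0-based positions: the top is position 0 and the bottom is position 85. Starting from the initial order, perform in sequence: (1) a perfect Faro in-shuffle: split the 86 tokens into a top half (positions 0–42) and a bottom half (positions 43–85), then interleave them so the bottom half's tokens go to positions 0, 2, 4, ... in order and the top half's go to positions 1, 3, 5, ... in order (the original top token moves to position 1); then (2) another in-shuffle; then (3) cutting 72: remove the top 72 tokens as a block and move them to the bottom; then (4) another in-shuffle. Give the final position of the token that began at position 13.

Track the token from position 13 forward through each operation:
  after op 1 (in-shuffle): 13 → 27
  after op 2 (in-shuffle): 27 → 55
  after op 3 (cut 72): 55 → 69
  after op 4 (in-shuffle): 69 → 52

52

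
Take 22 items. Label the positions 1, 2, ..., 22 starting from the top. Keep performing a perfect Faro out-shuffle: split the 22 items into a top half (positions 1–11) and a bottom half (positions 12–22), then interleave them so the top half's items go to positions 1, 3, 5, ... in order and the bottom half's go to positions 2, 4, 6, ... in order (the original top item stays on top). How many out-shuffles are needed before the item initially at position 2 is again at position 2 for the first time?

6

Follow position 2 under repeated out-shuffles:
2 → 3 → 5 → 9 → 17 → 12 → 2
It first returns after 6 out-shuffles.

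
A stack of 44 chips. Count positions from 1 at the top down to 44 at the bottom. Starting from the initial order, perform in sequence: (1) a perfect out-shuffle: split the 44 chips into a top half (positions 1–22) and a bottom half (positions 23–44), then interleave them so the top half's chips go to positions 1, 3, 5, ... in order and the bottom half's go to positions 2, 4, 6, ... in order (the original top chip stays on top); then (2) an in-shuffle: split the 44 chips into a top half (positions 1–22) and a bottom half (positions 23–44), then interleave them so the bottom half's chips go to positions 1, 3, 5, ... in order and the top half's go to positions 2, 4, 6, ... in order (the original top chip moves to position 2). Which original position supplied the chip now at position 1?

12

Undo the operations in reverse order, starting from position 1:
  undo op 2 (in-shuffle, from bottom half): 1 ← 23
  undo op 1 (out-shuffle, from top half): 23 ← 12
So the chip at position 1 came from original position 12.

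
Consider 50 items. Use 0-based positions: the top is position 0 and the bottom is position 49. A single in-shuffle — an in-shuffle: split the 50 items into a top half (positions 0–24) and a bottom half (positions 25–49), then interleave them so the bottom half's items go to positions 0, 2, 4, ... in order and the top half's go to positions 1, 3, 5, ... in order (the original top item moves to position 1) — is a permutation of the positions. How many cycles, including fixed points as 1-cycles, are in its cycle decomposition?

Trace each unvisited position around until it returns:
(0 1 3 7 15 31 12 25) (2 5 11 23 47 44 38 26) (4 9 19 39 28 6 13 27) (8 17 35 20 41 32 14 29) (10 21 43 36 22 45 40 30) (16 33) (18 37 24 49 48 46 42 34)
7 cycles in total.

7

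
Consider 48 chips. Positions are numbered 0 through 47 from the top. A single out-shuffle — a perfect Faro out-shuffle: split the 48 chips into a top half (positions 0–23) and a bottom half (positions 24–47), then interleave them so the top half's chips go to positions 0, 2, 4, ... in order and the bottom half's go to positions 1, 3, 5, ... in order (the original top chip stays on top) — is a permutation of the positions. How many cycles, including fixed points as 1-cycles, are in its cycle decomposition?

4

Trace each unvisited position around until it returns:
(0) (1 2 4 8 16 32 ... len 23) (5 10 20 40 33 19 ... len 23) (47)
4 cycles in total.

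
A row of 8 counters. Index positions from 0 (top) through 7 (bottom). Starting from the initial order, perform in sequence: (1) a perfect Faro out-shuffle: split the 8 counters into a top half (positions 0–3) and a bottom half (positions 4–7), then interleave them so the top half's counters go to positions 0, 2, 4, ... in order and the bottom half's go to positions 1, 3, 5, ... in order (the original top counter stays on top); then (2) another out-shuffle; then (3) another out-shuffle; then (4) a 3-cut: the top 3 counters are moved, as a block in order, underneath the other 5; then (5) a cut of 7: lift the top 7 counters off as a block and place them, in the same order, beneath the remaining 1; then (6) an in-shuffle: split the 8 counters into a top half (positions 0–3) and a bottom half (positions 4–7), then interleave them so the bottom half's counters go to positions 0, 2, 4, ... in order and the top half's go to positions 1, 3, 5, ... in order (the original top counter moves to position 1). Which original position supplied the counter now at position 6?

1

Undo the operations in reverse order, starting from position 6:
  undo op 6 (in-shuffle, from bottom half): 6 ← 7
  undo op 5 (cut 7): 7 ← 6
  undo op 4 (cut 3): 6 ← 1
  undo op 3 (out-shuffle, from bottom half): 1 ← 4
  undo op 2 (out-shuffle, from top half): 4 ← 2
  undo op 1 (out-shuffle, from top half): 2 ← 1
So the counter at position 6 came from original position 1.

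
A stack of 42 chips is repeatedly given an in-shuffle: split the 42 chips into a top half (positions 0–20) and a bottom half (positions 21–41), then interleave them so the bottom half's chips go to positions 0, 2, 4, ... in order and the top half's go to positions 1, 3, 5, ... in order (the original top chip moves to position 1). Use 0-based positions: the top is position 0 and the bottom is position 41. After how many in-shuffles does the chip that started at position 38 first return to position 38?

Follow position 38 under repeated in-shuffles:
38 → 34 → 26 → 10 → 21 → 0 → 1 → 3 → 7 → 15 → 31 → 20 → 41 → 40 → 38
It first returns after 14 in-shuffles.

14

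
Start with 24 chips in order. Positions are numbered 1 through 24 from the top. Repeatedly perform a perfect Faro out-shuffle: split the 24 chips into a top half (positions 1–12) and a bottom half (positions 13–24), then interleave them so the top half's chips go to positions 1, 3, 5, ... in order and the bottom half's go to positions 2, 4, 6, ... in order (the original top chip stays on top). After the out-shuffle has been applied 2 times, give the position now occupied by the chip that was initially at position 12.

22

Track the chip's position through each out-shuffle:
12 → 23 → 22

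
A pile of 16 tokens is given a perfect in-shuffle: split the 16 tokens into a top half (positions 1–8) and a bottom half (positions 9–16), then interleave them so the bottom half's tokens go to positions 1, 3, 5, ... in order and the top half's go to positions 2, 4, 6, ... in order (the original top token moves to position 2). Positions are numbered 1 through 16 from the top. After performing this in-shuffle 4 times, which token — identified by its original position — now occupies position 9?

Work backwards from position 9, undoing one in-shuffle at a time:
9 ← 13 ← 15 ← 16 ← 8
So the token now at position 9 started at position 8.

8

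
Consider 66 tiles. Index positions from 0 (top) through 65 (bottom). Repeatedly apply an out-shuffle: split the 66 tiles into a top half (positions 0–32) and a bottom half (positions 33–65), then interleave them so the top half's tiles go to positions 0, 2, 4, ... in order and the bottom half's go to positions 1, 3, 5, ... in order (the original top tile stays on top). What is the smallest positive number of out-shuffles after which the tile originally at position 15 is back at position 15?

12

Follow position 15 under repeated out-shuffles:
15 → 30 → 60 → 55 → 45 → 25 → 50 → 35 → 5 → 10 → 20 → 40 → 15
It first returns after 12 out-shuffles.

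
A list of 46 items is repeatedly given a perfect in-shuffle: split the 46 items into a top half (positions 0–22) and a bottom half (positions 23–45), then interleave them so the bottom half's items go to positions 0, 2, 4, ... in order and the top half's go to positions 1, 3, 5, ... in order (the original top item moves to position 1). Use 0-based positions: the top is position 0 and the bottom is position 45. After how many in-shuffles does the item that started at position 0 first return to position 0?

23

Follow position 0 under repeated in-shuffles:
0 → 1 → 3 → 7 → 15 → 31 → 16 → 33 → ... → 0 (length 23)
It first returns after 23 in-shuffles.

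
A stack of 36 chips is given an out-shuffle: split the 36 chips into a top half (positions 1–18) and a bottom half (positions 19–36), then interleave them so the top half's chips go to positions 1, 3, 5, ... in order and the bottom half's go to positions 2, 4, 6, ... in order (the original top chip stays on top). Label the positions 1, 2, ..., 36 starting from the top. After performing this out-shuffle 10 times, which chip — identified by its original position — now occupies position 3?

Work backwards from position 3, undoing one out-shuffle at a time:
3 ← 2 ← 19 ← 10 ← 23 ← 12 ← 24 ← 30 ← 33 ← 17 ← 9
So the chip now at position 3 started at position 9.

9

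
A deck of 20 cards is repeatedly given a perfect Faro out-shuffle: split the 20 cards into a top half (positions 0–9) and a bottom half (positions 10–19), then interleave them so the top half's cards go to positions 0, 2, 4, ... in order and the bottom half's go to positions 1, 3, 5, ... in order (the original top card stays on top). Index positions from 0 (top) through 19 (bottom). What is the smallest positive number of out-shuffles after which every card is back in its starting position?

The out-shuffle permutes the 20 positions with cycle lengths [1, 1, 18].
Every card is home exactly when every cycle has completed a whole number of laps, i.e. after lcm(1, 18) = 18 out-shuffles.

18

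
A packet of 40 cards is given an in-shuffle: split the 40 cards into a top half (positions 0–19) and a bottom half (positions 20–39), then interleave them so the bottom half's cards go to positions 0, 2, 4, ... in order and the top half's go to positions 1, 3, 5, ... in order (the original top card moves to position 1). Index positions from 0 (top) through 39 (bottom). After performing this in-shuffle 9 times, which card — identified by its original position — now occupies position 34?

11

Work backwards from position 34, undoing one in-shuffle at a time:
34 ← 37 ← 18 ← 29 ← 14 ← 27 ← 13 ← 6 ← 23 ← 11
So the card now at position 34 started at position 11.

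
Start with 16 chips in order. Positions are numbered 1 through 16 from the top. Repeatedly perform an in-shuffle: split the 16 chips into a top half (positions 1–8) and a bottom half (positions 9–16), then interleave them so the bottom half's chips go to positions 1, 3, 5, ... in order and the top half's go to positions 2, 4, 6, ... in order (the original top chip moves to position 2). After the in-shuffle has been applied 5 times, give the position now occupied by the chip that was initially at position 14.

Track the chip's position through each in-shuffle:
14 → 11 → 5 → 10 → 3 → 6

6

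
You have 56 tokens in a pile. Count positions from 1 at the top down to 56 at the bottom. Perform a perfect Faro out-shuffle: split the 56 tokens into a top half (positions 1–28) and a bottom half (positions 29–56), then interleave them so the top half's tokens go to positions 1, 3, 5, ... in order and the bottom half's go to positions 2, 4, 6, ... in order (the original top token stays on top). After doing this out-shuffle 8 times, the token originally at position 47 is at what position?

7

Track the token's position through each out-shuffle:
47 → 38 → 20 → 39 → 22 → 43 → 30 → 4 → 7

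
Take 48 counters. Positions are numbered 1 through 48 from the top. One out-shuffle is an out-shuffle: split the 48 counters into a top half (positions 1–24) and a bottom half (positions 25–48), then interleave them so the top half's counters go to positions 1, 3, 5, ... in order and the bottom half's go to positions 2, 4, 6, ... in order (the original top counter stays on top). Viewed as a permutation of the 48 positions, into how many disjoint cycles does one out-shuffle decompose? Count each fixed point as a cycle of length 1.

4

Trace each unvisited position around until it returns:
(1) (2 3 5 9 17 33 ... len 23) (6 11 21 41 34 20 ... len 23) (48)
4 cycles in total.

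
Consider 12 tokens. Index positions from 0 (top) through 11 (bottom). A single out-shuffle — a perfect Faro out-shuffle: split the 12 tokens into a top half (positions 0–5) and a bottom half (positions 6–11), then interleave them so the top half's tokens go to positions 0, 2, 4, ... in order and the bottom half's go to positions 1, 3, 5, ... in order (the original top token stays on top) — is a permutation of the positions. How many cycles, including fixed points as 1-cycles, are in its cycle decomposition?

3

Trace each unvisited position around until it returns:
(0) (1 2 4 8 5 10 9 7 3 6) (11)
3 cycles in total.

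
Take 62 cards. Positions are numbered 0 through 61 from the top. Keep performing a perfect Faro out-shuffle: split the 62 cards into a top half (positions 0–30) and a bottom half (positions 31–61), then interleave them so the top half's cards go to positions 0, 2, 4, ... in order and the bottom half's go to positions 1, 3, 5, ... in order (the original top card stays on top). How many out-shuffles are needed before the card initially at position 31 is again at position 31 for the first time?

Follow position 31 under repeated out-shuffles:
31 → 1 → 2 → 4 → 8 → 16 → 32 → 3 → ... → 31 (length 60)
It first returns after 60 out-shuffles.

60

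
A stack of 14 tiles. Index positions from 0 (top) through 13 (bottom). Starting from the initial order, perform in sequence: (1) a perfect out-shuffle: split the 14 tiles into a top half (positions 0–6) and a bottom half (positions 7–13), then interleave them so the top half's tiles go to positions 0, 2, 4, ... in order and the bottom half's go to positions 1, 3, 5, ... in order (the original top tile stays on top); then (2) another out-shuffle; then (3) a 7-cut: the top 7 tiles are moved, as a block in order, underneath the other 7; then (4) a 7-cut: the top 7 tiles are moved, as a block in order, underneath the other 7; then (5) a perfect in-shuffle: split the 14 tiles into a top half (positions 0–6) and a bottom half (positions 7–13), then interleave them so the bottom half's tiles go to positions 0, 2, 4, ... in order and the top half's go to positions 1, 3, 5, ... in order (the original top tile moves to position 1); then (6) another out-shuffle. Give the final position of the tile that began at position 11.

Track the tile from position 11 forward through each operation:
  after op 1 (out-shuffle): 11 → 9
  after op 2 (out-shuffle): 9 → 5
  after op 3 (cut 7): 5 → 12
  after op 4 (cut 7): 12 → 5
  after op 5 (in-shuffle): 5 → 11
  after op 6 (out-shuffle): 11 → 9

9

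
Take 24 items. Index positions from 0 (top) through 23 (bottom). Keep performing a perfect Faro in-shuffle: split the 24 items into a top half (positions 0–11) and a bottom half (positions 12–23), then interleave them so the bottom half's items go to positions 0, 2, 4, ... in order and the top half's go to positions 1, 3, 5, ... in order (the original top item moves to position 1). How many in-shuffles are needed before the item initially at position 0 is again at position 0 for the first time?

20

Follow position 0 under repeated in-shuffles:
0 → 1 → 3 → 7 → 15 → 6 → 13 → 2 → 5 → 11 → 23 → 22 → 20 → 16 → 8 → 17 → 10 → 21 → 18 → 12 → 0
It first returns after 20 in-shuffles.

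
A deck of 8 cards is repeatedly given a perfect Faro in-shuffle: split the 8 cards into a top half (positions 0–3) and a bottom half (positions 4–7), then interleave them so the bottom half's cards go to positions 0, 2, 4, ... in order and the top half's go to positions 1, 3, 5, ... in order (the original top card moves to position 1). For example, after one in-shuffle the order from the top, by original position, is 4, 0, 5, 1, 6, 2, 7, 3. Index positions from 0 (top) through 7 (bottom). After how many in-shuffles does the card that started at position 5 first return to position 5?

Follow position 5 under repeated in-shuffles:
5 → 2 → 5
It first returns after 2 in-shuffles.

2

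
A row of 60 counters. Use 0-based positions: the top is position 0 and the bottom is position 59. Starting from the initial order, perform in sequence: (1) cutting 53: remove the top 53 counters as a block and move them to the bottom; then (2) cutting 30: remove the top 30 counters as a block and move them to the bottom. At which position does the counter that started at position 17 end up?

Track the counter from position 17 forward through each operation:
  after op 1 (cut 53): 17 → 24
  after op 2 (cut 30): 24 → 54

54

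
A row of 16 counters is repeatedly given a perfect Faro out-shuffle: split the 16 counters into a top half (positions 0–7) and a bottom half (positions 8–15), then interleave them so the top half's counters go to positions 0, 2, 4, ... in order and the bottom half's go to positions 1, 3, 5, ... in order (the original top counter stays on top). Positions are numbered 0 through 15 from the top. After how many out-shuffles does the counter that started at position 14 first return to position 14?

4

Follow position 14 under repeated out-shuffles:
14 → 13 → 11 → 7 → 14
It first returns after 4 out-shuffles.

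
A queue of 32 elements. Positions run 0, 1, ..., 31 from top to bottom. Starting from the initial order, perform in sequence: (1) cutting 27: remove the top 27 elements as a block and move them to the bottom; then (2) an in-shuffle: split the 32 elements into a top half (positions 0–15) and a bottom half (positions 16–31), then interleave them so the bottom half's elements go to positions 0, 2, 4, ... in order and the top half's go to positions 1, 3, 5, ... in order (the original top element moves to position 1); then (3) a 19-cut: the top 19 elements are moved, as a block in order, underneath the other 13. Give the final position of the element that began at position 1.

26

Track the element from position 1 forward through each operation:
  after op 1 (cut 27): 1 → 6
  after op 2 (in-shuffle): 6 → 13
  after op 3 (cut 19): 13 → 26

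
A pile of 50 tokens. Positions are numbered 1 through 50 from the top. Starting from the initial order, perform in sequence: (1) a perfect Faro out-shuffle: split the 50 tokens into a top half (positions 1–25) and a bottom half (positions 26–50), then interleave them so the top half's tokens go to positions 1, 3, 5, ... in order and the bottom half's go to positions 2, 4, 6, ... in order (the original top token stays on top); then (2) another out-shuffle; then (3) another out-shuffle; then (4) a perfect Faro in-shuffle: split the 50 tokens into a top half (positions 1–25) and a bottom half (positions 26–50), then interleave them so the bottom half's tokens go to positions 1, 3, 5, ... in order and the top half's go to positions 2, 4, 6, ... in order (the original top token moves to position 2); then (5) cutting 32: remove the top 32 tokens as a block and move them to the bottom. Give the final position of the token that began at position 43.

Track the token from position 43 forward through each operation:
  after op 1 (out-shuffle): 43 → 36
  after op 2 (out-shuffle): 36 → 22
  after op 3 (out-shuffle): 22 → 43
  after op 4 (in-shuffle): 43 → 35
  after op 5 (cut 32): 35 → 3

3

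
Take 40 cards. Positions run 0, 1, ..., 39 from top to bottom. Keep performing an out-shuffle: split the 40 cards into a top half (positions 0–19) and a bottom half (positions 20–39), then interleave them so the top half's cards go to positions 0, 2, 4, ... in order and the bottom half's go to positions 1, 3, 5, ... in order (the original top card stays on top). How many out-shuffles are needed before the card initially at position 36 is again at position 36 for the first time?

Follow position 36 under repeated out-shuffles:
36 → 33 → 27 → 15 → 30 → 21 → 3 → 6 → 12 → 24 → 9 → 18 → 36
It first returns after 12 out-shuffles.

12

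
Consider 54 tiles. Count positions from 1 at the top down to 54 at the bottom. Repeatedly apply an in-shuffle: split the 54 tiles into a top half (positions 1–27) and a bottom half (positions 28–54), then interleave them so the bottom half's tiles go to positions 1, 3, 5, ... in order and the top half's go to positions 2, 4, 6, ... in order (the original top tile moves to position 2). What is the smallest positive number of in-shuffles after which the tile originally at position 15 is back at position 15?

Follow position 15 under repeated in-shuffles:
15 → 30 → 5 → 10 → 20 → 40 → 25 → 50 → 45 → 35 → 15
It first returns after 10 in-shuffles.

10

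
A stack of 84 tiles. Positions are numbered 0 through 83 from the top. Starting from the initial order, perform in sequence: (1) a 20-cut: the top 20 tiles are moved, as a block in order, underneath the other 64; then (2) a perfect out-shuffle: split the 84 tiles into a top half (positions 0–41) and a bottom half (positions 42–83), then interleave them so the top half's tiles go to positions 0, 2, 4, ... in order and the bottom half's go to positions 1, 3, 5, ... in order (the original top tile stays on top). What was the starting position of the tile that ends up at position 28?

34

Undo the operations in reverse order, starting from position 28:
  undo op 2 (out-shuffle, from top half): 28 ← 14
  undo op 1 (cut 20): 14 ← 34
So the tile at position 28 came from original position 34.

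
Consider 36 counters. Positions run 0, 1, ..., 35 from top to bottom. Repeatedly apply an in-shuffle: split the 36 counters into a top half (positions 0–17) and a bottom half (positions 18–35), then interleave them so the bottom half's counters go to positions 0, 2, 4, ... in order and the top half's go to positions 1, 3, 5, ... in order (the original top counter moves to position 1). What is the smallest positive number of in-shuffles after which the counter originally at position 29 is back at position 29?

Follow position 29 under repeated in-shuffles:
29 → 22 → 8 → 17 → 35 → 34 → 32 → 28 → ... → 29 (length 36)
It first returns after 36 in-shuffles.

36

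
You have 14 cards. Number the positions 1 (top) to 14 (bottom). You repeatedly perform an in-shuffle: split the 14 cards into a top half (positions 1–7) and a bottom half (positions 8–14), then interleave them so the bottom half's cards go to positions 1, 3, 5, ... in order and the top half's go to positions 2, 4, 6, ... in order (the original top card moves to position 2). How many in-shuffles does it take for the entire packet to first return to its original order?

4

The in-shuffle permutes the 14 positions with cycle lengths [2, 4, 4, 4].
Every card is home exactly when every cycle has completed a whole number of laps, i.e. after lcm(2, 4) = 4 in-shuffles.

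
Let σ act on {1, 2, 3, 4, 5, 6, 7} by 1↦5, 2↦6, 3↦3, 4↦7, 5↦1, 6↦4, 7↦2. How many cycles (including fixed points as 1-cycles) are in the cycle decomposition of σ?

Cycle decomposition: (1 5) (2 6 4 7) (3).
3 cycles.

3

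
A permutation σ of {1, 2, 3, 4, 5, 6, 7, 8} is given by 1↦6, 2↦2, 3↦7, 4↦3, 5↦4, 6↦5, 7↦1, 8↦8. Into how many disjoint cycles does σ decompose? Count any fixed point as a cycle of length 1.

3

Cycle decomposition: (1 6 5 4 3 7) (2) (8).
3 cycles.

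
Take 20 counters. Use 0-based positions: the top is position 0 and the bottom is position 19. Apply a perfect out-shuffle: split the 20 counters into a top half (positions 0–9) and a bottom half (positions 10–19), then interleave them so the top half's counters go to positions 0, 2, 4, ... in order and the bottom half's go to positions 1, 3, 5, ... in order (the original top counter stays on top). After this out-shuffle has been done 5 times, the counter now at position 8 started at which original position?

Work backwards from position 8, undoing one out-shuffle at a time:
8 ← 4 ← 2 ← 1 ← 10 ← 5
So the counter now at position 8 started at position 5.

5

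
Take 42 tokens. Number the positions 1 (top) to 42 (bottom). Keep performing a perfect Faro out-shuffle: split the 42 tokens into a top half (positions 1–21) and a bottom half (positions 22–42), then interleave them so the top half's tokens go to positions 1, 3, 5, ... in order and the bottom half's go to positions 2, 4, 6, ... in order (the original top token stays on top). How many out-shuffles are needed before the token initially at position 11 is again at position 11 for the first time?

20

Follow position 11 under repeated out-shuffles:
11 → 21 → 41 → 40 → 38 → 34 → 26 → 10 → 19 → 37 → 32 → 22 → 2 → 3 → 5 → 9 → 17 → 33 → 24 → 6 → 11
It first returns after 20 out-shuffles.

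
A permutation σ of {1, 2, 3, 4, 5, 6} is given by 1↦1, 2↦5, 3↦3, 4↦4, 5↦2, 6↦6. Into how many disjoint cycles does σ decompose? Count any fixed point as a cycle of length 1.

Cycle decomposition: (1) (2 5) (3) (4) (6).
5 cycles.

5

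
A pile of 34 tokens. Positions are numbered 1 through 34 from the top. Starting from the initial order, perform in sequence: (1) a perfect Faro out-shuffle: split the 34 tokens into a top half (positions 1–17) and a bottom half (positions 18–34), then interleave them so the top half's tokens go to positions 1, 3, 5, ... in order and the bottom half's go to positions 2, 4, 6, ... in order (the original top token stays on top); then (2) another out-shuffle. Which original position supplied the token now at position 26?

32

Undo the operations in reverse order, starting from position 26:
  undo op 2 (out-shuffle, from bottom half): 26 ← 30
  undo op 1 (out-shuffle, from bottom half): 30 ← 32
So the token at position 26 came from original position 32.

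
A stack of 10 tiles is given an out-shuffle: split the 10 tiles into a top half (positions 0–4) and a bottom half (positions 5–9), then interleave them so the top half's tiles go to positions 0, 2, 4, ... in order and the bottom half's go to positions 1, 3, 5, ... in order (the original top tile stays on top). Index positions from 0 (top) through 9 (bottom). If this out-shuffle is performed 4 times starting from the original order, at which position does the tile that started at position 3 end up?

Track the tile's position through each out-shuffle:
3 → 6 → 3 → 6 → 3

3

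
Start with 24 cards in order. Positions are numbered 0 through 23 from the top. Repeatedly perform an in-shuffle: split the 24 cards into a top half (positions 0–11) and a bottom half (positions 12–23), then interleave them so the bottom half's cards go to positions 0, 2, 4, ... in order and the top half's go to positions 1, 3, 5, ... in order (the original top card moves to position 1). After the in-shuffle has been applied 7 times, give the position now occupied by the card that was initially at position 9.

Track the card's position through each in-shuffle:
9 → 19 → 14 → 4 → 9 → 19 → 14 → 4

4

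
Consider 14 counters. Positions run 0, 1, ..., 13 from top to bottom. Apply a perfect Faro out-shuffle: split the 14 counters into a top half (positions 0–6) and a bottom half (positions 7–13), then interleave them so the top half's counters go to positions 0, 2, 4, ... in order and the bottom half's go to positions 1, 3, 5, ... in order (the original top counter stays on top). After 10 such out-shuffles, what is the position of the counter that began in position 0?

Position 0 is a fixed point of every out-shuffle, so the counter never moves.

0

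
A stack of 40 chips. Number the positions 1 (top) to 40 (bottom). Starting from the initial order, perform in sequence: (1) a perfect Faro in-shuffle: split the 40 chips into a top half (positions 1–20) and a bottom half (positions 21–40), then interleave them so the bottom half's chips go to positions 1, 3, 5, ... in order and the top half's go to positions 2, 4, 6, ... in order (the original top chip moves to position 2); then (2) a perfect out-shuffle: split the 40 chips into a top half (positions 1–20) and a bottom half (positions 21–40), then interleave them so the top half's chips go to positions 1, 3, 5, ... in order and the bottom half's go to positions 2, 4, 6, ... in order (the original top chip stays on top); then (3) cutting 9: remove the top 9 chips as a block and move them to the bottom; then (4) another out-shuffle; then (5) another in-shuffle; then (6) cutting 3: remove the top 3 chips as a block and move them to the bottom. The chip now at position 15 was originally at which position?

Undo the operations in reverse order, starting from position 15:
  undo op 6 (cut 3): 15 ← 18
  undo op 5 (in-shuffle, from top half): 18 ← 9
  undo op 4 (out-shuffle, from top half): 9 ← 5
  undo op 3 (cut 9): 5 ← 14
  undo op 2 (out-shuffle, from bottom half): 14 ← 27
  undo op 1 (in-shuffle, from bottom half): 27 ← 34
So the chip at position 15 came from original position 34.

34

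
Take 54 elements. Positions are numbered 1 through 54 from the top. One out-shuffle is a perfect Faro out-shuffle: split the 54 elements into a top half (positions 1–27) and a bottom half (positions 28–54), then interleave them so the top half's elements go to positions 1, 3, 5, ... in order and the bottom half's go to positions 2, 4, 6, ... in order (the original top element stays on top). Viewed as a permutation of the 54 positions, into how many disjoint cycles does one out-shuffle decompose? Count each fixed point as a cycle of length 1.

3

Trace each unvisited position around until it returns:
(1) (2 3 5 9 17 33 ... len 52) (54)
3 cycles in total.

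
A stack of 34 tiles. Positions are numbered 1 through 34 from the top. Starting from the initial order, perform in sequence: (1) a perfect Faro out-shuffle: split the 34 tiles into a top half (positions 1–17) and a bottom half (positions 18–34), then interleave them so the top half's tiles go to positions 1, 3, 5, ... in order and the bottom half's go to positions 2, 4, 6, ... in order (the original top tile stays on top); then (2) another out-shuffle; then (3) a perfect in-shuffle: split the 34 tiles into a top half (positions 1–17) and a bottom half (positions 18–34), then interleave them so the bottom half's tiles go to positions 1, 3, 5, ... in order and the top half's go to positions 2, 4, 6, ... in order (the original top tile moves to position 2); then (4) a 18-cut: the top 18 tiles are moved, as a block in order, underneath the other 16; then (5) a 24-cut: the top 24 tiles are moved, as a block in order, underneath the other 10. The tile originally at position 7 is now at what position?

Track the tile from position 7 forward through each operation:
  after op 1 (out-shuffle): 7 → 13
  after op 2 (out-shuffle): 13 → 25
  after op 3 (in-shuffle): 25 → 15
  after op 4 (cut 18): 15 → 31
  after op 5 (cut 24): 31 → 7

7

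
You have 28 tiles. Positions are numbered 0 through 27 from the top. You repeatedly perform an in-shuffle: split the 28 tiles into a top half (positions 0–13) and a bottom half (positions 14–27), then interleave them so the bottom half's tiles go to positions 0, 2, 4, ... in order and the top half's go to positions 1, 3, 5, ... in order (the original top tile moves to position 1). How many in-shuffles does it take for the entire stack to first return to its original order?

The in-shuffle permutes the 28 positions with cycle lengths [28].
Every tile is home exactly when every cycle has completed a whole number of laps, i.e. after lcm(28) = 28 in-shuffles.

28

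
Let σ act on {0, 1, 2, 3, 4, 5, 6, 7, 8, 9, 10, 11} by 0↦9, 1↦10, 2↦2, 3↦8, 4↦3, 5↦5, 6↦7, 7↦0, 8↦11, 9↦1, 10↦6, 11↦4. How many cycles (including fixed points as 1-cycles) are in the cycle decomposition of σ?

4

Cycle decomposition: (0 9 1 10 6 7) (2) (3 8 11 4) (5).
4 cycles.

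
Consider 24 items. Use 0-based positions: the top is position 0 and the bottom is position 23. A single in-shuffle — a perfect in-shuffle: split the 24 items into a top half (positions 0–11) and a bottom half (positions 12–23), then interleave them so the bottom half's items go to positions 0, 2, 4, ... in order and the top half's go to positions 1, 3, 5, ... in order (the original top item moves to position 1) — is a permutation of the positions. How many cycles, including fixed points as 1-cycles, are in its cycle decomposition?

2

Trace each unvisited position around until it returns:
(0 1 3 7 15 6 ... len 20) (4 9 19 14)
2 cycles in total.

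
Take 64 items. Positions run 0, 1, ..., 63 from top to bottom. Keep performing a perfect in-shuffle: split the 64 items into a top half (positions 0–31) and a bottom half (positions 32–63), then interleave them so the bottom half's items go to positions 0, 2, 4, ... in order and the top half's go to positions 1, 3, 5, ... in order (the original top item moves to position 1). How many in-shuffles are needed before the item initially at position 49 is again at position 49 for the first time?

Follow position 49 under repeated in-shuffles:
49 → 34 → 4 → 9 → 19 → 39 → 14 → 29 → 59 → 54 → 44 → 24 → 49
It first returns after 12 in-shuffles.

12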